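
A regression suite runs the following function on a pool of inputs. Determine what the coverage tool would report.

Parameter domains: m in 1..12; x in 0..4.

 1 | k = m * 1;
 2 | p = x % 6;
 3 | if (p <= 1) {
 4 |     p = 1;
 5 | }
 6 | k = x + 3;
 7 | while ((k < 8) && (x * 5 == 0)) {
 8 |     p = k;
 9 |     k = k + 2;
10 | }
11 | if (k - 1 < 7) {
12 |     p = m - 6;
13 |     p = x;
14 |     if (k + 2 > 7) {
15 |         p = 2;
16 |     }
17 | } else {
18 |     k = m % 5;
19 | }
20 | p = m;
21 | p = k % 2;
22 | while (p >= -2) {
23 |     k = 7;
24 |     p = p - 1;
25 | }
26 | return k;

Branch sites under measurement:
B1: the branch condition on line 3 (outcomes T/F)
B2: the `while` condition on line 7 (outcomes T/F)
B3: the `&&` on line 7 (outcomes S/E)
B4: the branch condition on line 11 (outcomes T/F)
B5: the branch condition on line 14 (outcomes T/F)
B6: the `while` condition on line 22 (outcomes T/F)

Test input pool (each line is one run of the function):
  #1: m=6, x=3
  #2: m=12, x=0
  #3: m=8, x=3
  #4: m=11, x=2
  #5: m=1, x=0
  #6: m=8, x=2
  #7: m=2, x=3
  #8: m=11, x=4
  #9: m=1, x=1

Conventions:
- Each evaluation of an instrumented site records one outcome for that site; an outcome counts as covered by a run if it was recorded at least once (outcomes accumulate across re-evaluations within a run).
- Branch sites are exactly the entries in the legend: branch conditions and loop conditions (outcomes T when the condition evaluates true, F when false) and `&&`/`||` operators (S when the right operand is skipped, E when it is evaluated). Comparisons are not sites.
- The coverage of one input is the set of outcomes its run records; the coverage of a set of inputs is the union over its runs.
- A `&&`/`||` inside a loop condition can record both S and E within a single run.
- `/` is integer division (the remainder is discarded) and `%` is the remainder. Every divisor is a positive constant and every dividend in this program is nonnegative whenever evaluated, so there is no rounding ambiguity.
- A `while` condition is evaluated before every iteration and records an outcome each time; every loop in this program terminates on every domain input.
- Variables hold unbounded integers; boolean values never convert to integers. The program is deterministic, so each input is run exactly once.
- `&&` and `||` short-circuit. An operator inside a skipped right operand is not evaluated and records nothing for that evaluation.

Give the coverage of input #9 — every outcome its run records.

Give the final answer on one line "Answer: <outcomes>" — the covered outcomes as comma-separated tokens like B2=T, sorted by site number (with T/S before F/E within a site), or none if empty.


Tracing the run of input #9 (m=1, x=1):
  B1->T, B3->E, B2->F, B4->T, B5->F, B6->T, B6->T, B6->T, B6->F
deduplicating events, the covered set is: B1=T, B2=F, B3=E, B4=T, B5=F, B6=T, B6=F
Answer: B1=T, B2=F, B3=E, B4=T, B5=F, B6=T, B6=F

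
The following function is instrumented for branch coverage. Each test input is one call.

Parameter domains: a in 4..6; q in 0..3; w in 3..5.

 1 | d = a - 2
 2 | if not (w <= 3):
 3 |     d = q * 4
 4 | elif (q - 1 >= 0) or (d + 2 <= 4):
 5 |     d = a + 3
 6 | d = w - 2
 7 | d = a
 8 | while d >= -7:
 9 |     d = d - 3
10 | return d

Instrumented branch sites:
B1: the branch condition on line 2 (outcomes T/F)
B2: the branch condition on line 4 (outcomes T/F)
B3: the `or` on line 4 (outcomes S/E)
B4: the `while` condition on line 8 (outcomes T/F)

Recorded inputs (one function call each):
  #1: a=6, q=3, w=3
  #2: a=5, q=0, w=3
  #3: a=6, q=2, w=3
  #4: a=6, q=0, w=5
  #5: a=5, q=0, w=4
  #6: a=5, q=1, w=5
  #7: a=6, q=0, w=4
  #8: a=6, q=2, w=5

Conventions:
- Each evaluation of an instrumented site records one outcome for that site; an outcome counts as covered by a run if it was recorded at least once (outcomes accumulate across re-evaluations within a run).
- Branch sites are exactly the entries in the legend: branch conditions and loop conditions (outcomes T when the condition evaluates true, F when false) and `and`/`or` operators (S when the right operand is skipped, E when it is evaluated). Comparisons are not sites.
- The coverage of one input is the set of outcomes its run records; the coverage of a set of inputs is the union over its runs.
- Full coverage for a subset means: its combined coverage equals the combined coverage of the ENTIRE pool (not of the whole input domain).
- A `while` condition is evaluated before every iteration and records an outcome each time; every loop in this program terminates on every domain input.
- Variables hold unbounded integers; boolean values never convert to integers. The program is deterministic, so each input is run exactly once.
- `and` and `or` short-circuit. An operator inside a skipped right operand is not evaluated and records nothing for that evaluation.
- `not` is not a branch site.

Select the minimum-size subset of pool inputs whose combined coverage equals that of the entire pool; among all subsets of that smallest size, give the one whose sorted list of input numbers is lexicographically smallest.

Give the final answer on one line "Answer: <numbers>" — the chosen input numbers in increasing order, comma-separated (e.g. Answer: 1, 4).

test 1 (a=6, q=3, w=3) fires B1->F, B3->S, B2->T, B4->T, B4->T, B4->T, B4->T, B4->T, B4->F; hits B1=F, B2=T, B3=S, B4=T, B4=F
test 2 (a=5, q=0, w=3) fires B1->F, B3->E, B2->F, B4->T, B4->T, B4->T, B4->T, B4->T, B4->F; hits B1=F, B2=F, B3=E, B4=T, B4=F
test 3 (a=6, q=2, w=3) fires B1->F, B3->S, B2->T, B4->T, B4->T, B4->T, B4->T, B4->T, B4->F; hits B1=F, B2=T, B3=S, B4=T, B4=F
test 4 (a=6, q=0, w=5) fires B1->T, B4->T, B4->T, B4->T, B4->T, B4->T, B4->F; hits B1=T, B4=T, B4=F
test 5 (a=5, q=0, w=4) fires B1->T, B4->T, B4->T, B4->T, B4->T, B4->T, B4->F; hits B1=T, B4=T, B4=F
test 6 (a=5, q=1, w=5) fires B1->T, B4->T, B4->T, B4->T, B4->T, B4->T, B4->F; hits B1=T, B4=T, B4=F
test 7 (a=6, q=0, w=4) fires B1->T, B4->T, B4->T, B4->T, B4->T, B4->T, B4->F; hits B1=T, B4=T, B4=F
test 8 (a=6, q=2, w=5) fires B1->T, B4->T, B4->T, B4->T, B4->T, B4->T, B4->F; hits B1=T, B4=T, B4=F
pool-wide coverage (8 outcomes): B1=T, B1=F, B2=T, B2=F, B3=S, B3=E, B4=T, B4=F
no size-1 subset reaches all 8 outcomes (best union: 5/8)
no size-2 subset reaches all 8 outcomes (best union: 7/8)
the canonical winner is {1, 2, 4}: size 3, full 8-outcome coverage, earliest index list among size-3 covers

Answer: 1, 2, 4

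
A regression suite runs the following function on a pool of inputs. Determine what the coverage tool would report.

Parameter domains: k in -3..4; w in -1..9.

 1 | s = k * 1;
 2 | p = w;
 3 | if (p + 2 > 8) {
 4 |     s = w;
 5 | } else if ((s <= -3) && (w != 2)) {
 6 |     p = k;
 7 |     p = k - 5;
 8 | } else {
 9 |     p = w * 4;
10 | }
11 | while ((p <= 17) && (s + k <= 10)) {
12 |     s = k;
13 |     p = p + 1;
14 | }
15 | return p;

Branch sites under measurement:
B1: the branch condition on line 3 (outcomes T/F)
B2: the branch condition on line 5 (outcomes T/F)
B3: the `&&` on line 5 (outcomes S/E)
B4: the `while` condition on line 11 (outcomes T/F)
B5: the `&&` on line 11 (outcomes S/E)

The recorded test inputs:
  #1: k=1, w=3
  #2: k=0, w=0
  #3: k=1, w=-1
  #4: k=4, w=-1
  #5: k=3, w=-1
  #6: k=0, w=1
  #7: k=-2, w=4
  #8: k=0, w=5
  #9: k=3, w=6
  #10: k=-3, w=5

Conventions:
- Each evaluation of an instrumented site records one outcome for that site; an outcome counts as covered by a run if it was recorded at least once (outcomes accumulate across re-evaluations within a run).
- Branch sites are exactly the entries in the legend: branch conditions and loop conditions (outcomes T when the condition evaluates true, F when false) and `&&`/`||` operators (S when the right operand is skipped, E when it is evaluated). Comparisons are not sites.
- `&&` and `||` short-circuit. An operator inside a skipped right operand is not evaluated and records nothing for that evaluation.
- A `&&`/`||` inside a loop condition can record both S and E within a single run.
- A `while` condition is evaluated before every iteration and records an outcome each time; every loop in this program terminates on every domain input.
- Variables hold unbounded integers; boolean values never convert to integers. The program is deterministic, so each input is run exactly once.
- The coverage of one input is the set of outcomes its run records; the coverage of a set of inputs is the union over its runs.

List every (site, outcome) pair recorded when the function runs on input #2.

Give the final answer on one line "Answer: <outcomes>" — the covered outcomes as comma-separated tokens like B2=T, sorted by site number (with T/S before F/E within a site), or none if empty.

Tracing the run of input #2 (k=0, w=0):
  B1->F, B3->S, B2->F, B5->E, B4->T, B5->E, B4->T, B5->E, B4->T, B5->E
  B4->T, B5->E, B4->T, B5->E, B4->T, B5->E, B4->T, B5->E, B4->T, B5->E
  B4->T, B5->E, B4->T, B5->E, B4->T, B5->E, B4->T, B5->E, B4->T, B5->E
  B4->T, B5->E, B4->T, B5->E, B4->T, B5->E, B4->T, B5->E, B4->T, B5->S
  B4->F
collecting distinct outcomes: B1=F, B2=F, B3=S, B4=T, B4=F, B5=S, B5=E

Answer: B1=F, B2=F, B3=S, B4=T, B4=F, B5=S, B5=E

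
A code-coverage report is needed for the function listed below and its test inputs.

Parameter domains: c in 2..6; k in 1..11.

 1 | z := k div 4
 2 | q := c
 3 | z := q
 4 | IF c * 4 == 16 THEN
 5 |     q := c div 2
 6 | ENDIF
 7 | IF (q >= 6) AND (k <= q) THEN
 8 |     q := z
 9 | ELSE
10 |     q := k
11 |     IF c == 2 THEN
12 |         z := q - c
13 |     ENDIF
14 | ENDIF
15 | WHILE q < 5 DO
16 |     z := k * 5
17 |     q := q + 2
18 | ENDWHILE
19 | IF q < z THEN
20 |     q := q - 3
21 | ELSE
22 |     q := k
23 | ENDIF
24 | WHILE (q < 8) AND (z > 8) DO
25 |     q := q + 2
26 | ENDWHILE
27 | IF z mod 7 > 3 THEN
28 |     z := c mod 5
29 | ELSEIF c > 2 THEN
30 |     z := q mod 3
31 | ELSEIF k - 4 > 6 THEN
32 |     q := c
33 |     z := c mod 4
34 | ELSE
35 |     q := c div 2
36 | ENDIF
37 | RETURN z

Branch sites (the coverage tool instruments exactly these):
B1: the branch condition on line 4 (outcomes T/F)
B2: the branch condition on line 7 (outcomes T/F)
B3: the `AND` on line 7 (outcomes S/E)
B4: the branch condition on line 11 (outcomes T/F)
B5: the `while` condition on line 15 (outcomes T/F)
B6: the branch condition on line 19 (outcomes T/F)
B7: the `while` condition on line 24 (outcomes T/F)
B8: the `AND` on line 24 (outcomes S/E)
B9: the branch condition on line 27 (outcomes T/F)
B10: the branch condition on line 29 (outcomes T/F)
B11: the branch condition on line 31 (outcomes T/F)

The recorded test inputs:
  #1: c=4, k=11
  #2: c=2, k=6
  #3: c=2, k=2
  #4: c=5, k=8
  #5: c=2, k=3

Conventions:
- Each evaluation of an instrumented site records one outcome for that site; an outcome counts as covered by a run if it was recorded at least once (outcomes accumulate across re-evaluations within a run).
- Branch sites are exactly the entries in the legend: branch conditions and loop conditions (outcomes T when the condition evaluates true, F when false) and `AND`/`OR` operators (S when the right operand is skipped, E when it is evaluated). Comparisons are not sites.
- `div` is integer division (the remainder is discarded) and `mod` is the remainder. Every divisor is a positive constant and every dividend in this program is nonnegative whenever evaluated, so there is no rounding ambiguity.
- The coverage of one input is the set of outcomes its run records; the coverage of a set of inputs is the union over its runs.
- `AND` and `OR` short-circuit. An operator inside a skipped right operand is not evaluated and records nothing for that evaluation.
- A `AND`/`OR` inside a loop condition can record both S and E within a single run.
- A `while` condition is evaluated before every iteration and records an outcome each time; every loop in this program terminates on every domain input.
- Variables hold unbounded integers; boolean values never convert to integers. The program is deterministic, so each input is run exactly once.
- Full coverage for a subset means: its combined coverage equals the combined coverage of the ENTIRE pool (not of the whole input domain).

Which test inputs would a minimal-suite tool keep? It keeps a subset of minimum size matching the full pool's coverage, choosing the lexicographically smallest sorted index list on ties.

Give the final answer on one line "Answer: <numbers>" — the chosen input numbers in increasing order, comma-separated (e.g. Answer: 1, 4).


#1 (c=4, k=11) -> B1->T, B3->S, B2->F, B4->F, B5->F, B6->F, B8->S, B7->F, B9->T; covered: B1=T, B2=F, B3=S, B4=F, B5=F, B6=F, B7=F, B8=S, B9=T
#2 (c=2, k=6) -> B1->F, B3->S, B2->F, B4->T, B5->F, B6->F, B8->E, B7->F, B9->T; covered: B1=F, B2=F, B3=S, B4=T, B5=F, B6=F, B7=F, B8=E, B9=T
#3 (c=2, k=2) -> B1->F, B3->S, B2->F, B4->T, B5->T, B5->T, B5->F, B6->T, B8->E, B7->T, B8->E, B7->T, B8->E, B7->T, ...; covered: B1=F, B2=F, B3=S, B4=T, B5=T, B5=F, B6=T, B7=T, B7=F, B8=S, B8=E, B9=F, B10=F, B11=F
#4 (c=5, k=8) -> B1->F, B3->S, B2->F, B4->F, B5->F, B6->F, B8->S, B7->F, B9->T; covered: B1=F, B2=F, B3=S, B4=F, B5=F, B6=F, B7=F, B8=S, B9=T
#5 (c=2, k=3) -> B1->F, B3->S, B2->F, B4->T, B5->T, B5->F, B6->T, B8->E, B7->T, B8->E, B7->T, B8->E, B7->T, B8->S, ...; covered: B1=F, B2=F, B3=S, B4=T, B5=T, B5=F, B6=T, B7=T, B7=F, B8=S, B8=E, B9=F, B10=F, B11=F
union over all inputs: B1=T, B1=F, B2=F, B3=S, B4=T, B4=F, B5=T, B5=F, B6=T, B6=F, B7=T, B7=F, B8=S, B8=E, B9=T, B9=F, B10=F, B11=F (18 outcomes)
no size-1 subset reaches all 18 outcomes (best union: 14/18)
inputs {1, 3} (size 2) cover everything; no size-2 subset with a lexicographically smaller index list covers all 18
Answer: 1, 3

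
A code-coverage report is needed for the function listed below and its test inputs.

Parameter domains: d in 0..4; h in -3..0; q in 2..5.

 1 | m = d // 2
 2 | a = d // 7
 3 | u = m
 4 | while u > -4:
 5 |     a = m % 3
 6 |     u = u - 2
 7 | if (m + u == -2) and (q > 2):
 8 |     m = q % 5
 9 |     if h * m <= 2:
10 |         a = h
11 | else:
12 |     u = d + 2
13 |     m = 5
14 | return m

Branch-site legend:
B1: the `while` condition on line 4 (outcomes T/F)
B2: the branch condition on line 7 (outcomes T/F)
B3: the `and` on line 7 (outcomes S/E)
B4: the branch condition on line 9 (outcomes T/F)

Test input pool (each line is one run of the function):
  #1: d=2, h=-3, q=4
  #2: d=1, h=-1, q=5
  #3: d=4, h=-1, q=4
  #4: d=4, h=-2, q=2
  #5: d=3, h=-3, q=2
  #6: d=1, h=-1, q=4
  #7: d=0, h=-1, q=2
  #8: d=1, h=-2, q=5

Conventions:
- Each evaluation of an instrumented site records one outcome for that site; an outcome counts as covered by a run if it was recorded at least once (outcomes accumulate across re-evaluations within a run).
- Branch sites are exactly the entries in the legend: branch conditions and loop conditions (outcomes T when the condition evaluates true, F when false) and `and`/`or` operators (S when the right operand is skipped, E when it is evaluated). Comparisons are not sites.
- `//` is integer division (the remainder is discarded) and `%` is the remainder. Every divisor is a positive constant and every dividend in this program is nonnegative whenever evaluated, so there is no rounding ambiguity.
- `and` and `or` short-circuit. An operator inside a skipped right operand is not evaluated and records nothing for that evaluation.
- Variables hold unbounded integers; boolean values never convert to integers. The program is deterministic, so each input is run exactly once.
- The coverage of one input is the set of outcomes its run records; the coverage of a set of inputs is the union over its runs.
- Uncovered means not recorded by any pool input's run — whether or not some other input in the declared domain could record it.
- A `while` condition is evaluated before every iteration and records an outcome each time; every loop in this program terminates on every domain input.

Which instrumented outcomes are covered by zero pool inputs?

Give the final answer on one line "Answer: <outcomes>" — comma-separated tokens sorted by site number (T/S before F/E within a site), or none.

#1 (d=2, h=-3, q=4) -> B1->T, B1->T, B1->T, B1->F, B3->S, B2->F; covered: B1=T, B1=F, B2=F, B3=S
#2 (d=1, h=-1, q=5) -> B1->T, B1->T, B1->F, B3->S, B2->F; covered: B1=T, B1=F, B2=F, B3=S
#3 (d=4, h=-1, q=4) -> B1->T, B1->T, B1->T, B1->F, B3->E, B2->T, B4->T; covered: B1=T, B1=F, B2=T, B3=E, B4=T
#4 (d=4, h=-2, q=2) -> B1->T, B1->T, B1->T, B1->F, B3->E, B2->F; covered: B1=T, B1=F, B2=F, B3=E
#5 (d=3, h=-3, q=2) -> B1->T, B1->T, B1->T, B1->F, B3->S, B2->F; covered: B1=T, B1=F, B2=F, B3=S
#6 (d=1, h=-1, q=4) -> B1->T, B1->T, B1->F, B3->S, B2->F; covered: B1=T, B1=F, B2=F, B3=S
#7 (d=0, h=-1, q=2) -> B1->T, B1->T, B1->F, B3->S, B2->F; covered: B1=T, B1=F, B2=F, B3=S
#8 (d=1, h=-2, q=5) -> B1->T, B1->T, B1->F, B3->S, B2->F; covered: B1=T, B1=F, B2=F, B3=S
union over the pool: B1=T, B1=F, B2=T, B2=F, B3=S, B3=E, B4=T
uncovered (1 of 8): B4=F

Answer: B4=F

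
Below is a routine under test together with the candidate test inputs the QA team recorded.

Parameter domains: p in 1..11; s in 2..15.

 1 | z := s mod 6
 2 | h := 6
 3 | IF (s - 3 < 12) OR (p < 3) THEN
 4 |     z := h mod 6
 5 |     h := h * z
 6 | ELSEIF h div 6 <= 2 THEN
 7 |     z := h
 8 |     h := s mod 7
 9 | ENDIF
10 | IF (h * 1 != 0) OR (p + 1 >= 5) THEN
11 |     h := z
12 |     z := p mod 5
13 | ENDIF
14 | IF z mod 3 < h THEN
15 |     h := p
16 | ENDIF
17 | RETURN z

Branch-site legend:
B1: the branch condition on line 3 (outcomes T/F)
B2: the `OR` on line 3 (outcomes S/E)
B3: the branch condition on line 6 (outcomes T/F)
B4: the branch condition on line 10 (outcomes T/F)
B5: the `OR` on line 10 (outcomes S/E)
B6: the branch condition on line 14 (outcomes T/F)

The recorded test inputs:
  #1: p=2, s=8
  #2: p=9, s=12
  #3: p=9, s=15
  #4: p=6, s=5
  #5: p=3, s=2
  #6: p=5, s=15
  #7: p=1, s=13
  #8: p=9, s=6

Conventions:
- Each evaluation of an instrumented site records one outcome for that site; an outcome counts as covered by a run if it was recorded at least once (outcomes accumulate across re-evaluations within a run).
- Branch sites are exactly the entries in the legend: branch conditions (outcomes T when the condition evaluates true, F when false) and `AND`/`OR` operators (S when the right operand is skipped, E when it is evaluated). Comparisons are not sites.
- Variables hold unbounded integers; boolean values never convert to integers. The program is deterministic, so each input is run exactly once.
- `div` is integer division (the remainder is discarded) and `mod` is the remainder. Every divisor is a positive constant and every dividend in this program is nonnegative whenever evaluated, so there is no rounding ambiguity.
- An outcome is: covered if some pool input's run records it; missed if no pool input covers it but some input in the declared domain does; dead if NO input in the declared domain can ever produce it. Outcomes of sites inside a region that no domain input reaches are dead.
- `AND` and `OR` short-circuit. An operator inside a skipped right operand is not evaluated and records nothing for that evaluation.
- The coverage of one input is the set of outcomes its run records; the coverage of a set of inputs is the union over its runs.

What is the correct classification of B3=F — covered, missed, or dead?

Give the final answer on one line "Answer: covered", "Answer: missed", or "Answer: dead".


no pool input records B3=F
checking all 154 inputs in the declared domain: B3=F is never recorded -> dead
Answer: dead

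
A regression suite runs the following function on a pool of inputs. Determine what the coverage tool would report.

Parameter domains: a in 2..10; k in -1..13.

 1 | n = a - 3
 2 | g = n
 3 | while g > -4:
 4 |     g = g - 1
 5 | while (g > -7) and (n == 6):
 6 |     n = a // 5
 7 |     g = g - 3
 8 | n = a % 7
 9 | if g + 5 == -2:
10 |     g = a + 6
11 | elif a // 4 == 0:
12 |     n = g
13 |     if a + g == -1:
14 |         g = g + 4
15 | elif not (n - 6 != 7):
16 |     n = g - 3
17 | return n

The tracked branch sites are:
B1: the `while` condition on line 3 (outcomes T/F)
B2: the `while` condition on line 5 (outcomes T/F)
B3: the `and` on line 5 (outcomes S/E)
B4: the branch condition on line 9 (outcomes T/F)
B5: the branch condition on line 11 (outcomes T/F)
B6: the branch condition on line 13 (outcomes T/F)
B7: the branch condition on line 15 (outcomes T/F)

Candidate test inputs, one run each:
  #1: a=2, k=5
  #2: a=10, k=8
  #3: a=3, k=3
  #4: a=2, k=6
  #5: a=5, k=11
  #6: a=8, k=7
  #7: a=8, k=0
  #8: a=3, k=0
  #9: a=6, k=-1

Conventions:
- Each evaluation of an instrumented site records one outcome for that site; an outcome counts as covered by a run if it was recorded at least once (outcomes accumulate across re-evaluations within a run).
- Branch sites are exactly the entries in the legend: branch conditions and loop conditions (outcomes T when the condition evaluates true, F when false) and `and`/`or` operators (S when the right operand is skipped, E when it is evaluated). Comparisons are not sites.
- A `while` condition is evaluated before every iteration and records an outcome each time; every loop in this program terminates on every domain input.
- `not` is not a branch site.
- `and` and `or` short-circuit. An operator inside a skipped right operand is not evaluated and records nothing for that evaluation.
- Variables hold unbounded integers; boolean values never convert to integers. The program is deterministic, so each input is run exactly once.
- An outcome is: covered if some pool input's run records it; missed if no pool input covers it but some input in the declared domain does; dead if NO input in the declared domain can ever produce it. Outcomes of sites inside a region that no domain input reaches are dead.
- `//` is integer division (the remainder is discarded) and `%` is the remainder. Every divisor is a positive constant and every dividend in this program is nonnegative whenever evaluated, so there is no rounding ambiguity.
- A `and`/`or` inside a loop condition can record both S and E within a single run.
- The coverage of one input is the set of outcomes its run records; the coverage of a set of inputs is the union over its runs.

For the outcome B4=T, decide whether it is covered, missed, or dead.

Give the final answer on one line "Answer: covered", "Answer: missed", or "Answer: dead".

no pool input records B4=T
but domain input (a=9, k=-1) does record it -> reachable, so missed

Answer: missed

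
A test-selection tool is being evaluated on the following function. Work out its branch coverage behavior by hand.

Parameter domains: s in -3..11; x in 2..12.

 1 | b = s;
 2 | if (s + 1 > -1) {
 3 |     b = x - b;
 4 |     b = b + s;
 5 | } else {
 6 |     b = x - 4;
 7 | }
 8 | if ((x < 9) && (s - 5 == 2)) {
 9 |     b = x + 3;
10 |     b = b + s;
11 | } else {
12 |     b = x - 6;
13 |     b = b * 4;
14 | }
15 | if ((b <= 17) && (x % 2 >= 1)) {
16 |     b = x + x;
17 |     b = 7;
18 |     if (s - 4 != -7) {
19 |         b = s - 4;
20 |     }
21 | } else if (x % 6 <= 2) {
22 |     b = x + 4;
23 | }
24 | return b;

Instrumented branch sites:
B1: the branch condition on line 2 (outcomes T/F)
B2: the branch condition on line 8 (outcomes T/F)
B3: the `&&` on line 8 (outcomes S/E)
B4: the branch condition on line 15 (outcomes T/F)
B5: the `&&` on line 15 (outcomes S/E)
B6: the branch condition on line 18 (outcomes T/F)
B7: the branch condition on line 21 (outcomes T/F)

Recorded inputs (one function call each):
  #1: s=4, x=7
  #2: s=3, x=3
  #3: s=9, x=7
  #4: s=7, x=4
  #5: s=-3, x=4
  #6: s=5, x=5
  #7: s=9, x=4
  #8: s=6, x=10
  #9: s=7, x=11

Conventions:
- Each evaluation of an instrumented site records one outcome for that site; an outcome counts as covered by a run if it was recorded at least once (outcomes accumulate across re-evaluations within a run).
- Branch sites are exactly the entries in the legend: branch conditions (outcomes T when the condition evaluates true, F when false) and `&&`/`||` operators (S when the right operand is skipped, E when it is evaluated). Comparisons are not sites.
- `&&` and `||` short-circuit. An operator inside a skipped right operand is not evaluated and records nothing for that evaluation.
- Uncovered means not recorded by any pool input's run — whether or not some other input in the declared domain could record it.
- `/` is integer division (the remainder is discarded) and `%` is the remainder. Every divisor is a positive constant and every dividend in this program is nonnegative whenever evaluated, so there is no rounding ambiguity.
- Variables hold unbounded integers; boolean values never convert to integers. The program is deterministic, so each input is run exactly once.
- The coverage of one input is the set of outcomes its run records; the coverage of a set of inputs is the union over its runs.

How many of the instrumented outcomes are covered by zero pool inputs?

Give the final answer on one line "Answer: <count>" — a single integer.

input #1 (s=4, x=7): events B1->T, B3->E, B2->F, B5->E, B4->T, B6->T; covers B1=T, B2=F, B3=E, B4=T, B5=E, B6=T
input #2 (s=3, x=3): events B1->T, B3->E, B2->F, B5->E, B4->T, B6->T; covers B1=T, B2=F, B3=E, B4=T, B5=E, B6=T
input #3 (s=9, x=7): events B1->T, B3->E, B2->F, B5->E, B4->T, B6->T; covers B1=T, B2=F, B3=E, B4=T, B5=E, B6=T
input #4 (s=7, x=4): events B1->T, B3->E, B2->T, B5->E, B4->F, B7->F; covers B1=T, B2=T, B3=E, B4=F, B5=E, B7=F
input #5 (s=-3, x=4): events B1->F, B3->E, B2->F, B5->E, B4->F, B7->F; covers B1=F, B2=F, B3=E, B4=F, B5=E, B7=F
input #6 (s=5, x=5): events B1->T, B3->E, B2->F, B5->E, B4->T, B6->T; covers B1=T, B2=F, B3=E, B4=T, B5=E, B6=T
input #7 (s=9, x=4): events B1->T, B3->E, B2->F, B5->E, B4->F, B7->F; covers B1=T, B2=F, B3=E, B4=F, B5=E, B7=F
input #8 (s=6, x=10): events B1->T, B3->S, B2->F, B5->E, B4->F, B7->F; covers B1=T, B2=F, B3=S, B4=F, B5=E, B7=F
input #9 (s=7, x=11): events B1->T, B3->S, B2->F, B5->S, B4->F, B7->F; covers B1=T, B2=F, B3=S, B4=F, B5=S, B7=F
union over the pool: B1=T, B1=F, B2=T, B2=F, B3=S, B3=E, B4=T, B4=F, B5=S, B5=E, B6=T, B7=F
uncovered (2 of 14): B6=F, B7=T

Answer: 2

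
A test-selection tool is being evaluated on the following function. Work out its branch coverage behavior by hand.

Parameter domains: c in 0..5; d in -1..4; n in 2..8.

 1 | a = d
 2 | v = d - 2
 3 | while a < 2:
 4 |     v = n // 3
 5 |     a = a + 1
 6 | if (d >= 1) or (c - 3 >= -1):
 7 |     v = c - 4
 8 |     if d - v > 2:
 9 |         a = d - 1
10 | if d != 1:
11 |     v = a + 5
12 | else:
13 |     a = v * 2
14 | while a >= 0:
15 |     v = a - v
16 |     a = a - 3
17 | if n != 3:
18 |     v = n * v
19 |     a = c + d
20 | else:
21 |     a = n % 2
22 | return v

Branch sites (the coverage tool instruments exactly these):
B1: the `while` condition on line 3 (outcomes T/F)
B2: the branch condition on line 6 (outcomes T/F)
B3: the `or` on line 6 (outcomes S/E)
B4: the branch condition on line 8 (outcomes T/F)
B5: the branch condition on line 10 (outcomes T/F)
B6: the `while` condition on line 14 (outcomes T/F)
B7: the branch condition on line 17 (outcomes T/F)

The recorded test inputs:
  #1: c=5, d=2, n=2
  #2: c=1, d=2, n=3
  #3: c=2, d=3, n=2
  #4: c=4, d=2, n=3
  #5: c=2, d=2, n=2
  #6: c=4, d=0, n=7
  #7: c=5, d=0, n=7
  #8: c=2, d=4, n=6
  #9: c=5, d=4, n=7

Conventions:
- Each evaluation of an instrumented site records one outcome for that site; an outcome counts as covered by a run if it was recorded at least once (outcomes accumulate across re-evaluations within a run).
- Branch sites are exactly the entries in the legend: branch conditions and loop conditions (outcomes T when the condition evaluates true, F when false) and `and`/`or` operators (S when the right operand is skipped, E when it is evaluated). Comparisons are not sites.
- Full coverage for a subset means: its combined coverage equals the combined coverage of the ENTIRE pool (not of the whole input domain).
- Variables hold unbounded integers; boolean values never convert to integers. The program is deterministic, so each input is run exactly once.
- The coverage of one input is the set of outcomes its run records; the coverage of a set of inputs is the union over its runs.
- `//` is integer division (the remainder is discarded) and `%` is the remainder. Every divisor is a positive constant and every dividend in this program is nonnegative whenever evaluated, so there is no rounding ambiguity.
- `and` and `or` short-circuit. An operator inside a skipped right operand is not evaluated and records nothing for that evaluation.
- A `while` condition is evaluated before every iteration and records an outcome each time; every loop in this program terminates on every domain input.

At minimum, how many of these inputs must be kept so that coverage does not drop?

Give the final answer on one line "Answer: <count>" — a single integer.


input #1, c=5, d=2, n=2: events B1->F, B3->S, B2->T, B4->F, B5->T, B6->T, B6->F, B7->T; outcomes B1=F, B2=T, B3=S, B4=F, B5=T, B6=T, B6=F, B7=T
input #2, c=1, d=2, n=3: events B1->F, B3->S, B2->T, B4->T, B5->T, B6->T, B6->F, B7->F; outcomes B1=F, B2=T, B3=S, B4=T, B5=T, B6=T, B6=F, B7=F
input #3, c=2, d=3, n=2: events B1->F, B3->S, B2->T, B4->T, B5->T, B6->T, B6->F, B7->T; outcomes B1=F, B2=T, B3=S, B4=T, B5=T, B6=T, B6=F, B7=T
input #4, c=4, d=2, n=3: events B1->F, B3->S, B2->T, B4->F, B5->T, B6->T, B6->F, B7->F; outcomes B1=F, B2=T, B3=S, B4=F, B5=T, B6=T, B6=F, B7=F
input #5, c=2, d=2, n=2: events B1->F, B3->S, B2->T, B4->T, B5->T, B6->T, B6->F, B7->T; outcomes B1=F, B2=T, B3=S, B4=T, B5=T, B6=T, B6=F, B7=T
input #6, c=4, d=0, n=7: events B1->T, B1->T, B1->F, B3->E, B2->T, B4->F, B5->T, B6->T, B6->F, B7->T; outcomes B1=T, B1=F, B2=T, B3=E, B4=F, B5=T, B6=T, B6=F, B7=T
input #7, c=5, d=0, n=7: events B1->T, B1->T, B1->F, B3->E, B2->T, B4->F, B5->T, B6->T, B6->F, B7->T; outcomes B1=T, B1=F, B2=T, B3=E, B4=F, B5=T, B6=T, B6=F, B7=T
input #8, c=2, d=4, n=6: events B1->F, B3->S, B2->T, B4->T, B5->T, B6->T, B6->T, B6->F, B7->T; outcomes B1=F, B2=T, B3=S, B4=T, B5=T, B6=T, B6=F, B7=T
input #9, c=5, d=4, n=7: events B1->F, B3->S, B2->T, B4->T, B5->T, B6->T, B6->T, B6->F, B7->T; outcomes B1=F, B2=T, B3=S, B4=T, B5=T, B6=T, B6=F, B7=T
pool-wide coverage (12 outcomes): B1=T, B1=F, B2=T, B3=S, B3=E, B4=T, B4=F, B5=T, B6=T, B6=F, B7=T, B7=F
every size-1 subset falls short of the 12 outcomes (best: 9/12)
at size 2, {2, 6} reaches all 12 outcomes; every lexicographically earlier size-2 subset fails
Answer: 2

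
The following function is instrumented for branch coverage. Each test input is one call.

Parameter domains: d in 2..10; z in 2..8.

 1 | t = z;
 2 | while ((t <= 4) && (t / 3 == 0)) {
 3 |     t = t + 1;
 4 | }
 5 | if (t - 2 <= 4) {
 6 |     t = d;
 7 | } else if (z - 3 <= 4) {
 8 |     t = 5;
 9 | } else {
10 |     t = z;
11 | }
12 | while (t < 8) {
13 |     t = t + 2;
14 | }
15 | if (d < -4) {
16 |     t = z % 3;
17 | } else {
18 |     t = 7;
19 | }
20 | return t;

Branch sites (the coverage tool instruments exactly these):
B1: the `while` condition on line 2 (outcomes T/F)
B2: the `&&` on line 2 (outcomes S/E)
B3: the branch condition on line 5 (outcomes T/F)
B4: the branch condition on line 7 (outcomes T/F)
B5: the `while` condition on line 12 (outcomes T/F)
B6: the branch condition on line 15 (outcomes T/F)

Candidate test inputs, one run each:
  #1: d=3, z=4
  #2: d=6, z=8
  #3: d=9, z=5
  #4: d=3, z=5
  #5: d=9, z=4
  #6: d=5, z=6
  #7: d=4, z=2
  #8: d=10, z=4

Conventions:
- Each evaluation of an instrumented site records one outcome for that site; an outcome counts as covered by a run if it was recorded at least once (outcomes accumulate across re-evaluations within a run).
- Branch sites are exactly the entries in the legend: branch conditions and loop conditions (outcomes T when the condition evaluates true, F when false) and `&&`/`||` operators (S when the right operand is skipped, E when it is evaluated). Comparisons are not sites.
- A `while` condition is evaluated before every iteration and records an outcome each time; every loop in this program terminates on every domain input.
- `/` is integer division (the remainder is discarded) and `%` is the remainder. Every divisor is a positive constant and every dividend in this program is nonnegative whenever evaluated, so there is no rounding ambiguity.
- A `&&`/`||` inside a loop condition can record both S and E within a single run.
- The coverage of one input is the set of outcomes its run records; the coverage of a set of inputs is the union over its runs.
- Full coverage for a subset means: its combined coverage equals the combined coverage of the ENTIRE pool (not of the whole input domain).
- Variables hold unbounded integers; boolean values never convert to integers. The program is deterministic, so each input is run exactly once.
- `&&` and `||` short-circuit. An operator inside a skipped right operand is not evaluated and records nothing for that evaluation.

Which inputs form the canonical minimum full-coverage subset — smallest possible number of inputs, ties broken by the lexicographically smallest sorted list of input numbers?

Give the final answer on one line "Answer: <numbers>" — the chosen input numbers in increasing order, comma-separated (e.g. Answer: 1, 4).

input #1 (d=3, z=4): events B2->E, B1->F, B3->T, B5->T, B5->T, B5->T, B5->F, B6->F; covers B1=F, B2=E, B3=T, B5=T, B5=F, B6=F
input #2 (d=6, z=8): events B2->S, B1->F, B3->F, B4->F, B5->F, B6->F; covers B1=F, B2=S, B3=F, B4=F, B5=F, B6=F
input #3 (d=9, z=5): events B2->S, B1->F, B3->T, B5->F, B6->F; covers B1=F, B2=S, B3=T, B5=F, B6=F
input #4 (d=3, z=5): events B2->S, B1->F, B3->T, B5->T, B5->T, B5->T, B5->F, B6->F; covers B1=F, B2=S, B3=T, B5=T, B5=F, B6=F
input #5 (d=9, z=4): events B2->E, B1->F, B3->T, B5->F, B6->F; covers B1=F, B2=E, B3=T, B5=F, B6=F
input #6 (d=5, z=6): events B2->S, B1->F, B3->T, B5->T, B5->T, B5->F, B6->F; covers B1=F, B2=S, B3=T, B5=T, B5=F, B6=F
input #7 (d=4, z=2): events B2->E, B1->T, B2->E, B1->F, B3->T, B5->T, B5->T, B5->F, B6->F; covers B1=T, B1=F, B2=E, B3=T, B5=T, B5=F, B6=F
input #8 (d=10, z=4): events B2->E, B1->F, B3->T, B5->F, B6->F; covers B1=F, B2=E, B3=T, B5=F, B6=F
union over all inputs: B1=T, B1=F, B2=S, B2=E, B3=T, B3=F, B4=F, B5=T, B5=F, B6=F (10 outcomes)
every size-1 subset falls short of the 10 outcomes (best: 7/10)
at size 2, {2, 7} reaches all 10 outcomes; every lexicographically earlier size-2 subset fails

Answer: 2, 7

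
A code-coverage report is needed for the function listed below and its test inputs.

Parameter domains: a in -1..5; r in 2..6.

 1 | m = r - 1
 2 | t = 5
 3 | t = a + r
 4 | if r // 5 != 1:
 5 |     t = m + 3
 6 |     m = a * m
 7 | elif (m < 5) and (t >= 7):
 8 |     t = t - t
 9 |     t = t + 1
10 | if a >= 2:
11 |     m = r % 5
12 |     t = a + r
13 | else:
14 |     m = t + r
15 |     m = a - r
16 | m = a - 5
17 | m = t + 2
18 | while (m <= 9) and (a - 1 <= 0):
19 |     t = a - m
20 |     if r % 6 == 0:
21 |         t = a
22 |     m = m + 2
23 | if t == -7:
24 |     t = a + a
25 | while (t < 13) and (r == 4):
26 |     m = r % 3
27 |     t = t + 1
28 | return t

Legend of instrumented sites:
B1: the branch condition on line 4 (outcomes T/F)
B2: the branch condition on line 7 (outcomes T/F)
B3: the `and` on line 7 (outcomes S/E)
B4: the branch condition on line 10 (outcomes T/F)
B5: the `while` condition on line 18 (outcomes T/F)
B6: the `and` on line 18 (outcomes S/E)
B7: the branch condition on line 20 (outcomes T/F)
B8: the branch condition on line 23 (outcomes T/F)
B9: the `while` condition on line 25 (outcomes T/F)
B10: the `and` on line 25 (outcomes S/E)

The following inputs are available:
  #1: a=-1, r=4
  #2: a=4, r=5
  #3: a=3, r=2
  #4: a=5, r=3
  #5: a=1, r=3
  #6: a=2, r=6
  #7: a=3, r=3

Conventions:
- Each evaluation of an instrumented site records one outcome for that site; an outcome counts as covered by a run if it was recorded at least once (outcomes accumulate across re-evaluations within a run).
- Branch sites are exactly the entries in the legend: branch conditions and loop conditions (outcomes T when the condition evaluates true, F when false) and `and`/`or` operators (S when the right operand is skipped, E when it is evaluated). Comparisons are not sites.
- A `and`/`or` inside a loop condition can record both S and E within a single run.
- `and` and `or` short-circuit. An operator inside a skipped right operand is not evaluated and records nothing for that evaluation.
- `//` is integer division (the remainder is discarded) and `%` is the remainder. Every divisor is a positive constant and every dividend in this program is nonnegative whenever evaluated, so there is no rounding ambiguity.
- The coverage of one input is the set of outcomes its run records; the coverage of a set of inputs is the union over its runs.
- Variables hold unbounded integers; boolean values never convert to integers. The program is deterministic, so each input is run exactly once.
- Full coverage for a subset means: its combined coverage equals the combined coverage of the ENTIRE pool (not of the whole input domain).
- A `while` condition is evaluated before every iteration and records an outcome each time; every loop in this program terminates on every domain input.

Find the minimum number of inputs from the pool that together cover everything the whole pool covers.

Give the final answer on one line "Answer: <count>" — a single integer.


input #1 (a=-1, r=4): covers B1=T, B4=F, B5=T, B5=F, B6=S, B6=E, B7=F, B8=F, B9=T, B9=F, B10=S, B10=E
input #2 (a=4, r=5): covers B1=F, B2=T, B3=E, B4=T, B5=F, B6=S, B8=F, B9=F, B10=E
input #3 (a=3, r=2): covers B1=T, B4=T, B5=F, B6=E, B8=F, B9=F, B10=E
input #4 (a=5, r=3): covers B1=T, B4=T, B5=F, B6=S, B8=F, B9=F, B10=E
input #5 (a=1, r=3): covers B1=T, B4=F, B5=T, B5=F, B6=S, B6=E, B7=F, B8=F, B9=F, B10=E
input #6 (a=2, r=6): covers B1=F, B2=F, B3=S, B4=T, B5=F, B6=S, B8=F, B9=F, B10=E
input #7 (a=3, r=3): covers B1=T, B4=T, B5=F, B6=E, B8=F, B9=F, B10=E
pool-wide coverage (18 outcomes): B1=T, B1=F, B2=T, B2=F, B3=S, B3=E, B4=T, B4=F, B5=T, B5=F, B6=S, B6=E, B7=F, B8=F, B9=T, B9=F, B10=S, B10=E
checked all size-1 subsets: none covers 18 outcomes (max 12/18)
checked all size-2 subsets: none covers 18 outcomes (max 16/18)
size 3: inputs {1, 2, 6} cover all 18 outcomes, and no lexicographically smaller subset of this size does
Answer: 3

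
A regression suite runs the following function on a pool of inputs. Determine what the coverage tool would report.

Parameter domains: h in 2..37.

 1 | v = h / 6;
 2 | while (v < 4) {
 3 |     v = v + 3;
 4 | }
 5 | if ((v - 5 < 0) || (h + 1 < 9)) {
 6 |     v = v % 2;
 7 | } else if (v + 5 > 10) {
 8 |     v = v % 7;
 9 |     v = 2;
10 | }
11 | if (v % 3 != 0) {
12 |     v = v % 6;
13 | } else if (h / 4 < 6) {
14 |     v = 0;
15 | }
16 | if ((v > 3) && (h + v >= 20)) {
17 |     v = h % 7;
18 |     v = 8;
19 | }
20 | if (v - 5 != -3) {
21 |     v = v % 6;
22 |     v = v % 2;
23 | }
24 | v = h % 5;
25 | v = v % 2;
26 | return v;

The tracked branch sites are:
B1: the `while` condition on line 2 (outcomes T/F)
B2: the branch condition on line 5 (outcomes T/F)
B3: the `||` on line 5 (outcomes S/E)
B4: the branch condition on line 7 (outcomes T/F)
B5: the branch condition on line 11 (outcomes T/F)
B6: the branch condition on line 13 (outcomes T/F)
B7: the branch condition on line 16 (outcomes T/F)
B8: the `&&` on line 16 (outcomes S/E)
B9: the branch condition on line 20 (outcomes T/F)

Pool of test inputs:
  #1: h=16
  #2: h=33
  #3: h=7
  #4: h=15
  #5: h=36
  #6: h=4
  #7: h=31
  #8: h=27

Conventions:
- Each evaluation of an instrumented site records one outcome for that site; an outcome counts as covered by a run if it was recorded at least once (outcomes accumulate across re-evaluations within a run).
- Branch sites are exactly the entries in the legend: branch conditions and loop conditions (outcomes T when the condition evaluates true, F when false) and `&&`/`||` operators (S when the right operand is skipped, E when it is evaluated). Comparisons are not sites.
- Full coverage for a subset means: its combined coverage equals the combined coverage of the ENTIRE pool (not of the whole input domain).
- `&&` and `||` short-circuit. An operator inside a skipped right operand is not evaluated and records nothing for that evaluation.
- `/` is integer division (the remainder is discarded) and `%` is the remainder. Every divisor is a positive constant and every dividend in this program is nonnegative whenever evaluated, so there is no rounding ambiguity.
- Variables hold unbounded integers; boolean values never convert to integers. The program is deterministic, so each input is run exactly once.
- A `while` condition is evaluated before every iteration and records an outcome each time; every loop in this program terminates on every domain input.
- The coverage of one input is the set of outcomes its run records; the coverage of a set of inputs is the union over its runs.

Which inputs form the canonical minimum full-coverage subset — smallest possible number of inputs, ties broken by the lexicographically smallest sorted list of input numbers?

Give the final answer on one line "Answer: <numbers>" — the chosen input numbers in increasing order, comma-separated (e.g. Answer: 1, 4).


input #1, h=16: events B1->T, B1->F, B3->E, B2->F, B4->F, B5->T, B8->E, B7->T, B9->T; outcomes B1=T, B1=F, B2=F, B3=E, B4=F, B5=T, B7=T, B8=E, B9=T
input #2, h=33: events B1->F, B3->E, B2->F, B4->F, B5->T, B8->E, B7->T, B9->T; outcomes B1=F, B2=F, B3=E, B4=F, B5=T, B7=T, B8=E, B9=T
input #3, h=7: events B1->T, B1->F, B3->S, B2->T, B5->F, B6->T, B8->S, B7->F, B9->T; outcomes B1=T, B1=F, B2=T, B3=S, B5=F, B6=T, B7=F, B8=S, B9=T
input #4, h=15: events B1->T, B1->F, B3->E, B2->F, B4->F, B5->T, B8->E, B7->T, B9->T; outcomes B1=T, B1=F, B2=F, B3=E, B4=F, B5=T, B7=T, B8=E, B9=T
input #5, h=36: events B1->F, B3->E, B2->F, B4->T, B5->T, B8->S, B7->F, B9->F; outcomes B1=F, B2=F, B3=E, B4=T, B5=T, B7=F, B8=S, B9=F
input #6, h=4: events B1->T, B1->T, B1->F, B3->E, B2->T, B5->F, B6->T, B8->S, B7->F, B9->T; outcomes B1=T, B1=F, B2=T, B3=E, B5=F, B6=T, B7=F, B8=S, B9=T
input #7, h=31: events B1->F, B3->E, B2->F, B4->F, B5->T, B8->E, B7->T, B9->T; outcomes B1=F, B2=F, B3=E, B4=F, B5=T, B7=T, B8=E, B9=T
input #8, h=27: events B1->F, B3->S, B2->T, B5->F, B6->F, B8->S, B7->F, B9->T; outcomes B1=F, B2=T, B3=S, B5=F, B6=F, B7=F, B8=S, B9=T
union over all inputs: B1=T, B1=F, B2=T, B2=F, B3=S, B3=E, B4=T, B4=F, B5=T, B5=F, B6=T, B6=F, B7=T, B7=F, B8=S, B8=E, B9=T, B9=F (18 outcomes)
every size-1 subset falls short of the 18 outcomes (best: 9/18)
every size-2 subset falls short of the 18 outcomes (best: 15/18)
every size-3 subset falls short of the 18 outcomes (best: 17/18)
size 4: inputs {1, 3, 5, 8} cover all 18 outcomes, and no lexicographically smaller subset of this size does
Answer: 1, 3, 5, 8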